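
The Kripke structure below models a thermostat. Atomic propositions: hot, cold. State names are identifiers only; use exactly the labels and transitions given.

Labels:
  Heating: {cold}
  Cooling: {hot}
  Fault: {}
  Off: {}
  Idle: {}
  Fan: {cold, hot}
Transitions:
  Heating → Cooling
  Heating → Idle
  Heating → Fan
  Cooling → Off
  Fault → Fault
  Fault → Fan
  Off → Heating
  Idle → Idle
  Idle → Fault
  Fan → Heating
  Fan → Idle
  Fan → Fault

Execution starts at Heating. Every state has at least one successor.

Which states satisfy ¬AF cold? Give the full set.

States satisfying cold: {Heating, Fan}.
States satisfying AF cold: {Heating, Cooling, Off, Fan}.
States satisfying ¬AF cold: {Fault, Idle}.

{Fault, Idle}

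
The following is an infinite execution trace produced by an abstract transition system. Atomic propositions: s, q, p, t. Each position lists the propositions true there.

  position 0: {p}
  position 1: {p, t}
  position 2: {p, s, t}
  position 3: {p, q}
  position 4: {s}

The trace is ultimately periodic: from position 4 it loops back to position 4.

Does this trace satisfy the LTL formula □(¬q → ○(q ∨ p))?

¬q → ○(q ∨ p) must hold at every position from 0 onward. It fails at position 4, so □(¬q → ○(q ∨ p)) is false.
Positions where ¬q holds: 0, 1, 2, 4.
Check ○(q ∨ p) at each: 0→ok, 1→ok, 2→ok, 4→fails.

Violated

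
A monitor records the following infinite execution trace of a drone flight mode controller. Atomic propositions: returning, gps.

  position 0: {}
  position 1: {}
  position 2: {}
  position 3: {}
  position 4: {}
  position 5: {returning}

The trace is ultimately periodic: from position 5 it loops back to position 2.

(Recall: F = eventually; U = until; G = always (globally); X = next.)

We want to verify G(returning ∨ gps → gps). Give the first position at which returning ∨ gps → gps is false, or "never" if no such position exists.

5

Check returning ∨ gps → gps at each position in order: 0 ✓, 1 ✓, 2 ✓, 3 ✓, 4 ✓.
At position 5 the labels are {returning}, so returning ∨ gps → gps is false there. This is the first violation.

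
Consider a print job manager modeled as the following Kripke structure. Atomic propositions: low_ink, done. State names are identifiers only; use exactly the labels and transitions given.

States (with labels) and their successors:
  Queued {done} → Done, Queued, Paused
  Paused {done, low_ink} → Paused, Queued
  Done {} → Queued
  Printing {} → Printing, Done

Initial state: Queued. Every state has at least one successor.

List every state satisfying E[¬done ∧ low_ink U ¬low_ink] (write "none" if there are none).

{Queued, Done, Printing}

States satisfying ¬done ∧ low_ink: ∅.
States satisfying ¬low_ink: {Queued, Done, Printing}.
States satisfying E[¬done ∧ low_ink U ¬low_ink]: {Queued, Done, Printing}.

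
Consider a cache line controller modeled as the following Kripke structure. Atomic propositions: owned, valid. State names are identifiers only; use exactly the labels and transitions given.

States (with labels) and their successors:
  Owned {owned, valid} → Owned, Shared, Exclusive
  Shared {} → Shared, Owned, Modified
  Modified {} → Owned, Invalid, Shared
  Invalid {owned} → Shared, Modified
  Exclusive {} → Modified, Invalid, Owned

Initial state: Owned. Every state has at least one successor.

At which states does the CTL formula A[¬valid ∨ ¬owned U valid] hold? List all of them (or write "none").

States satisfying ¬valid ∨ ¬owned: {Shared, Modified, Invalid, Exclusive}.
States satisfying valid: {Owned}.
States satisfying A[¬valid ∨ ¬owned U valid]: {Owned}.

{Owned}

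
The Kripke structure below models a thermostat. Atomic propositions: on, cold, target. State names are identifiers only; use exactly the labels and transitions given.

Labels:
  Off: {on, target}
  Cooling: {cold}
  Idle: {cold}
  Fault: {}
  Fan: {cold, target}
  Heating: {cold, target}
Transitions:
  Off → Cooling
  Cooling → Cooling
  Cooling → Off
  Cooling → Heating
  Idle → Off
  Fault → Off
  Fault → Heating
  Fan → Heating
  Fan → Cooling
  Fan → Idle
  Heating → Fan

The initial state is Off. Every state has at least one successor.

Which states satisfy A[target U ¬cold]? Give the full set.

{Off, Fault}

States satisfying target: {Off, Fan, Heating}.
States satisfying ¬cold: {Off, Fault}.
States satisfying A[target U ¬cold]: {Off, Fault}.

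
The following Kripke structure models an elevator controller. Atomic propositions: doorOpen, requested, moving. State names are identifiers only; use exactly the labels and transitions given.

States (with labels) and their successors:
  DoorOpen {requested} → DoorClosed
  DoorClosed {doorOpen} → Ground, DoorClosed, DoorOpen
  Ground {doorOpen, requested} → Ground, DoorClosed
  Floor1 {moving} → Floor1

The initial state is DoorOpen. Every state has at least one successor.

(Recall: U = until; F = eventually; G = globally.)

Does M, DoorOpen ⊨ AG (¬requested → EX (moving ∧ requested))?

States satisfying ¬requested → EX (moving ∧ requested): {DoorOpen, Ground}.
States satisfying AG (¬requested → EX (moving ∧ requested)): ∅.
DoorClosed is reachable from DoorOpen and violates ¬requested → EX (moving ∧ requested), so AG fails at DoorOpen.
DoorOpen ∉ Sat(AG (¬requested → EX (moving ∧ requested))).

Does not hold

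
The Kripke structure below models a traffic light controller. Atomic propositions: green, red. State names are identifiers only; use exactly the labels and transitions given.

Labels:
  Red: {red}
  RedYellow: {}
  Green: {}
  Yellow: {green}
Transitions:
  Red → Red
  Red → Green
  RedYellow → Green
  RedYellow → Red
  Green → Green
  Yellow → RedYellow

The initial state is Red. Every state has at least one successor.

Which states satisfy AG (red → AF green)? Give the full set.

States satisfying red → AF green: {RedYellow, Green, Yellow}.
States satisfying AG (red → AF green): {Green}.

{Green}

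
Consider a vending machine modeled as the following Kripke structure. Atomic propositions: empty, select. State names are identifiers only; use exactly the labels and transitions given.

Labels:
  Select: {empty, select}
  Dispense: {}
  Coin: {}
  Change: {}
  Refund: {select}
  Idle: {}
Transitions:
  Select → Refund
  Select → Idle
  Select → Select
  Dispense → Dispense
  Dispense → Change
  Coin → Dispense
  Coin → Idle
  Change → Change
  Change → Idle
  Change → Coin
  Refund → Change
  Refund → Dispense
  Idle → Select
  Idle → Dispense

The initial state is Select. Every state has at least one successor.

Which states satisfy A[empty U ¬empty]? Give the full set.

States satisfying empty: {Select}.
States satisfying ¬empty: {Dispense, Coin, Change, Refund, Idle}.
States satisfying A[empty U ¬empty]: {Dispense, Coin, Change, Refund, Idle}.

{Dispense, Coin, Change, Refund, Idle}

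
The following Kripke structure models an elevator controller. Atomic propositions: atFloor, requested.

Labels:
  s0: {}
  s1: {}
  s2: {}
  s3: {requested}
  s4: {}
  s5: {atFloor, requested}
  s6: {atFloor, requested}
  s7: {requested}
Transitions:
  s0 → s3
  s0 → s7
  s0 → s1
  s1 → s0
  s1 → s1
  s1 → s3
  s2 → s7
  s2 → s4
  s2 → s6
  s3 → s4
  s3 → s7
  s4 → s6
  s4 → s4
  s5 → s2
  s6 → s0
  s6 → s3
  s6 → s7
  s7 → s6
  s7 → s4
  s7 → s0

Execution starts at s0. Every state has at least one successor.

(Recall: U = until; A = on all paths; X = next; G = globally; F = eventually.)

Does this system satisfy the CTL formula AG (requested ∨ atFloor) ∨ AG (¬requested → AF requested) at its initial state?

States satisfying requested ∨ atFloor: {s3, s5, s6, s7}.
States satisfying AG (requested ∨ atFloor): ∅.
States satisfying ¬requested → AF requested: {s3, s5, s6, s7}.
States satisfying AG (¬requested → AF requested): ∅.
States satisfying AG (requested ∨ atFloor) ∨ AG (¬requested → AF requested): ∅.
s0 ∉ Sat(AG (requested ∨ atFloor) ∨ AG (¬requested → AF requested)).

No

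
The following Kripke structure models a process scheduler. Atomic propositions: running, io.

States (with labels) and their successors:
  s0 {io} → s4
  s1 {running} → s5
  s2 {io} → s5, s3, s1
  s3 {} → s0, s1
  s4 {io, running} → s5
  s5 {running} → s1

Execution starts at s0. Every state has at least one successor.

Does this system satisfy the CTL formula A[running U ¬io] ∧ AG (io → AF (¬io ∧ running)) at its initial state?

States satisfying running: {s1, s4, s5}.
States satisfying ¬io: {s1, s3, s5}.
States satisfying A[running U ¬io]: {s1, s3, s4, s5}.
States satisfying io → AF (¬io ∧ running): {s0, s1, s2, s3, s4, s5}.
States satisfying AG (io → AF (¬io ∧ running)): {s0, s1, s2, s3, s4, s5}.
States satisfying A[running U ¬io] ∧ AG (io → AF (¬io ∧ running)): {s1, s3, s4, s5}.
s0 ∉ Sat(A[running U ¬io] ∧ AG (io → AF (¬io ∧ running))).

Does not hold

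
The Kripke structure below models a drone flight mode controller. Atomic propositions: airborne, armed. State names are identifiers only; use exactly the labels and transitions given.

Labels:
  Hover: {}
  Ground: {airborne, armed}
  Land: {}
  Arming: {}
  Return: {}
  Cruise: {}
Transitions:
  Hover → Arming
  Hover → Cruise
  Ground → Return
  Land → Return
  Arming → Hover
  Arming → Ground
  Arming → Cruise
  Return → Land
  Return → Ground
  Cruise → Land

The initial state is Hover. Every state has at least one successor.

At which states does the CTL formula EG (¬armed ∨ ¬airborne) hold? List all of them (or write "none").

{Hover, Land, Arming, Return, Cruise}

States satisfying ¬armed ∨ ¬airborne: {Hover, Land, Arming, Return, Cruise}.
States satisfying EG (¬armed ∨ ¬airborne): {Hover, Land, Arming, Return, Cruise}.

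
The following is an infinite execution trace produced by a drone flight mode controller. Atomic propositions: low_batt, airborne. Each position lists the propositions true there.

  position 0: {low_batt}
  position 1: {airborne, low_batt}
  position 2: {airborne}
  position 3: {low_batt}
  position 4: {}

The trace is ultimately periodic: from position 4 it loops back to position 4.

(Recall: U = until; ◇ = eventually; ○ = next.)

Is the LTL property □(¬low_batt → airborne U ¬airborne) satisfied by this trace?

¬low_batt → airborne U ¬airborne holds at every position 0..4, and those are all positions ever visited, so □(¬low_batt → airborne U ¬airborne) holds.
Positions where ¬low_batt holds: 2, 4.
Check airborne U ¬airborne at each: 2→ok, 4→ok.

Yes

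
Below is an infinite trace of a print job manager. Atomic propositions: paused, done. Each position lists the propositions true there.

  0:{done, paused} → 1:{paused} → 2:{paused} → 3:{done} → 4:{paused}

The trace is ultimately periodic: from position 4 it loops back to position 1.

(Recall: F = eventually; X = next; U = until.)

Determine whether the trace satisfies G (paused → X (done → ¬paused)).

paused → X (done → ¬paused) holds at every position 0..4, and those are all positions ever visited, so G (paused → X (done → ¬paused)) holds.
Positions where paused holds: 0, 1, 2, 4.
Check X (done → ¬paused) at each: 0→ok, 1→ok, 2→ok, 4→ok.

Satisfied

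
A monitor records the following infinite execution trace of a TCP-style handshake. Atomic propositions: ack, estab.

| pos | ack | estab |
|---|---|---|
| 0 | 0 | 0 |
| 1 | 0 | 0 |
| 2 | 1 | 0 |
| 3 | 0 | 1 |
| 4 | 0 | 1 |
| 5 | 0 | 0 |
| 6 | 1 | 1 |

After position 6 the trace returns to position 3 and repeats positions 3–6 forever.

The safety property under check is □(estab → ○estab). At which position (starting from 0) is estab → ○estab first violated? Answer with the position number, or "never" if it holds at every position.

4

Check estab → ○estab at each position in order: 0 ✓, 1 ✓, 2 ✓, 3 ✓.
At position 4 the labels are {estab} and the next position 5 has {}, so estab → ○estab is false there. This is the first violation.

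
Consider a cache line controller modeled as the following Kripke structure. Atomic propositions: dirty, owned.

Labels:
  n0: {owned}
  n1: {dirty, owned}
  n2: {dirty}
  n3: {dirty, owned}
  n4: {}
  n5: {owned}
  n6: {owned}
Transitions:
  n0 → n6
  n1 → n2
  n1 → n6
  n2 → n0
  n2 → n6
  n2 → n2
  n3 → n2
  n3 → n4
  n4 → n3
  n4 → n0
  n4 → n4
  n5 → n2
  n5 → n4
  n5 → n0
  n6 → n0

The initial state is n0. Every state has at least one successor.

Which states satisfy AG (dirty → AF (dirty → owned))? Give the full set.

States satisfying dirty → AF (dirty → owned): {n0, n1, n3, n4, n5, n6}.
States satisfying AG (dirty → AF (dirty → owned)): {n0, n6}.

{n0, n6}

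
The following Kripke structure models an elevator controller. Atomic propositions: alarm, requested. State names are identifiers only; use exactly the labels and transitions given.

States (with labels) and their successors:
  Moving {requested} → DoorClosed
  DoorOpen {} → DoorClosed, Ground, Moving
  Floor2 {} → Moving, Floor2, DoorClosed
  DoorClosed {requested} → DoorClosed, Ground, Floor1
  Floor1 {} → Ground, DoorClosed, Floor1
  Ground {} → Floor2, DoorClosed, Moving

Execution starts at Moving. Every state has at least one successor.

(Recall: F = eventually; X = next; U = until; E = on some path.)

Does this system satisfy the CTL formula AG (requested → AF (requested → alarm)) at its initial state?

No

States satisfying requested → AF (requested → alarm): {DoorOpen, Floor2, Floor1, Ground}.
States satisfying AG (requested → AF (requested → alarm)): ∅.
DoorClosed is reachable from Moving and violates requested → AF (requested → alarm), so AG fails at Moving.
Moving ∉ Sat(AG (requested → AF (requested → alarm))).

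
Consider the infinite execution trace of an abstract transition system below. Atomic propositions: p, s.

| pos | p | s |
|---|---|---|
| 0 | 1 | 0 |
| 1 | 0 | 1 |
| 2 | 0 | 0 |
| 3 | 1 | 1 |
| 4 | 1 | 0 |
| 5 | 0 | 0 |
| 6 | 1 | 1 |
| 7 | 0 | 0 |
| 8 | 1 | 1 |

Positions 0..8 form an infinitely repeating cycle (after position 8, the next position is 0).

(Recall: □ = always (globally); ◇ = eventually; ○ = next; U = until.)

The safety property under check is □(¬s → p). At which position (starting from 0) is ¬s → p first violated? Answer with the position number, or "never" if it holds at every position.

Check ¬s → p at each position in order: 0 ✓, 1 ✓.
At position 2 the labels are {}, so ¬s → p is false there. This is the first violation.

2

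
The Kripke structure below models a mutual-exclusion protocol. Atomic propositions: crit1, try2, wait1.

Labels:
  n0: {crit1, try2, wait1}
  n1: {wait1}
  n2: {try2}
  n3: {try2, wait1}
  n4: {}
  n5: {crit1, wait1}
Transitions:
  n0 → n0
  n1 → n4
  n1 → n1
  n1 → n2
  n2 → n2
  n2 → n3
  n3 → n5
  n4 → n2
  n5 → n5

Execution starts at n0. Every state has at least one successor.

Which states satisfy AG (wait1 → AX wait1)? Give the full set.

{n0, n2, n3, n4, n5}

States satisfying wait1 → AX wait1: {n0, n2, n3, n4, n5}.
States satisfying AG (wait1 → AX wait1): {n0, n2, n3, n4, n5}.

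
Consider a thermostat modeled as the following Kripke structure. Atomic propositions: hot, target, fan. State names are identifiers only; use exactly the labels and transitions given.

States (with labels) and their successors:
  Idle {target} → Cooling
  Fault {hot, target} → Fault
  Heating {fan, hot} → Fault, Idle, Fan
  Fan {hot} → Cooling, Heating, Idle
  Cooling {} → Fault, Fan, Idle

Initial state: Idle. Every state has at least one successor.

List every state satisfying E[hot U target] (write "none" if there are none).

{Idle, Fault, Heating, Fan}

States satisfying hot: {Fault, Heating, Fan}.
States satisfying target: {Idle, Fault}.
States satisfying E[hot U target]: {Idle, Fault, Heating, Fan}.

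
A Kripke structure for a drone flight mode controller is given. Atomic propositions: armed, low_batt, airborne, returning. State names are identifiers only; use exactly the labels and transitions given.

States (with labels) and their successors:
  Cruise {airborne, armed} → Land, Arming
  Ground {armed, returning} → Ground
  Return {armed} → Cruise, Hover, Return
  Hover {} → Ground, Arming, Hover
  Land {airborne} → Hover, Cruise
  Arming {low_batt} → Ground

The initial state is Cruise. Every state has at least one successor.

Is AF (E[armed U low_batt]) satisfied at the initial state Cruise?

Satisfied

States satisfying E[armed U low_batt]: {Cruise, Return, Arming}.
States satisfying AF (E[armed U low_batt]): {Cruise, Return, Arming}.
Cruise ∈ Sat(AF (E[armed U low_batt])).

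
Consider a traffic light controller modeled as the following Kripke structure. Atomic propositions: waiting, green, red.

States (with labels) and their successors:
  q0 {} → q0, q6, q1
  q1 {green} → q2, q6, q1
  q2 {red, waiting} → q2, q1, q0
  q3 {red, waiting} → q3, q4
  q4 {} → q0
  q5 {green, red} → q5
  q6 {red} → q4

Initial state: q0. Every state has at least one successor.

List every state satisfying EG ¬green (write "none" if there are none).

States satisfying ¬green: {q0, q2, q3, q4, q6}.
States satisfying EG ¬green: {q0, q2, q3, q4, q6}.

{q0, q2, q3, q4, q6}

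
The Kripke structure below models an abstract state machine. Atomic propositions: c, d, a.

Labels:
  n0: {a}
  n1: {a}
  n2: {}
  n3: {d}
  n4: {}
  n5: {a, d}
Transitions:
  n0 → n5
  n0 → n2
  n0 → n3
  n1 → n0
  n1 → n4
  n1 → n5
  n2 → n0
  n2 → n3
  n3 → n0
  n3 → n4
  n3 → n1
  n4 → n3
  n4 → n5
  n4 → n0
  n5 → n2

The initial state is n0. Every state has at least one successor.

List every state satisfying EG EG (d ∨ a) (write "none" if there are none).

States satisfying EG (d ∨ a): {n0, n1, n3}.
States satisfying EG EG (d ∨ a): {n0, n1, n3}.

{n0, n1, n3}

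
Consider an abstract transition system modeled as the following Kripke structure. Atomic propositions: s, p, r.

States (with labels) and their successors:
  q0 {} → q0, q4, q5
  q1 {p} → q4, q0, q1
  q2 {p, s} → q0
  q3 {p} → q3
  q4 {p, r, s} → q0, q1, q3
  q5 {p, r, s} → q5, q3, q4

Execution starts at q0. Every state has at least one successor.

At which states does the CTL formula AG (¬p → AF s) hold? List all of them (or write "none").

States satisfying ¬p → AF s: {q1, q2, q3, q4, q5}.
States satisfying AG (¬p → AF s): {q3}.

{q3}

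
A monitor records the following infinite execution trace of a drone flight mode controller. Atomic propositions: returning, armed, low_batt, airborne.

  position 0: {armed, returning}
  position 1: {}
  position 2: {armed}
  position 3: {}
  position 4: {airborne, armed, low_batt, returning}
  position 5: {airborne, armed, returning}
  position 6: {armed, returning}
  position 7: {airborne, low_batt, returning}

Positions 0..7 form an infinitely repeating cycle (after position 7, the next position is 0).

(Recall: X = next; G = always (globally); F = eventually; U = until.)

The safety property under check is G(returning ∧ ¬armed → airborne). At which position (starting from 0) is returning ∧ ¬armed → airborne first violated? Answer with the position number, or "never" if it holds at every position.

never

returning ∧ ¬armed → airborne holds at every position 0..7, and those are all the positions the trace ever visits, so the invariant G(returning ∧ ¬armed → airborne) is never violated.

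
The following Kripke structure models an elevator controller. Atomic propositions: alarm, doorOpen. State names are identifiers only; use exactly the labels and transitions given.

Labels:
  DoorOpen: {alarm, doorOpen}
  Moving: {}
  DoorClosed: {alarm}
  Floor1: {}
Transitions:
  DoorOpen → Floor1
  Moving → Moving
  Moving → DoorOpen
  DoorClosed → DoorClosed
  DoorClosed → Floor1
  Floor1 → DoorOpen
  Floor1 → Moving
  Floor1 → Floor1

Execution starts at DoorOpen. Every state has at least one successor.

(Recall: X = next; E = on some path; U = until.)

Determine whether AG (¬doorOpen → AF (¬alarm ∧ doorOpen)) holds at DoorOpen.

States satisfying ¬doorOpen → AF (¬alarm ∧ doorOpen): {DoorOpen}.
States satisfying AG (¬doorOpen → AF (¬alarm ∧ doorOpen)): ∅.
Floor1 is reachable from DoorOpen and violates ¬doorOpen → AF (¬alarm ∧ doorOpen), so AG fails at DoorOpen.
DoorOpen ∉ Sat(AG (¬doorOpen → AF (¬alarm ∧ doorOpen))).

Violated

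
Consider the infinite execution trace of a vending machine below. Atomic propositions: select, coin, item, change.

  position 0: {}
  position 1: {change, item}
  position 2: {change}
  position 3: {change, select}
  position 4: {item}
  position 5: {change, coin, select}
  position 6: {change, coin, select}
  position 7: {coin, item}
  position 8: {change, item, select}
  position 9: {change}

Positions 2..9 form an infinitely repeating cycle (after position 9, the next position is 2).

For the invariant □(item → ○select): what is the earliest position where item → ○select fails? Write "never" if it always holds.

Check item → ○select at each position in order: 0 ✓.
At position 1 the labels are {change, item} and the next position 2 has {change}, so item → ○select is false there. This is the first violation.

1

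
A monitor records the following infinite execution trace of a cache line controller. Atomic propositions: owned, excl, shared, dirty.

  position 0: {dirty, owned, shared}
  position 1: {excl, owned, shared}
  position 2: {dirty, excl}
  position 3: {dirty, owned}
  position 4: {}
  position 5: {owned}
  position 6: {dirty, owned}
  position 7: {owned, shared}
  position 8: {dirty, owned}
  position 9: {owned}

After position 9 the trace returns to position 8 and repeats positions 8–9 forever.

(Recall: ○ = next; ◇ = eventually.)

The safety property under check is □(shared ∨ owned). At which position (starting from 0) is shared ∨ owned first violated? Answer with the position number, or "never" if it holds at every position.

Check shared ∨ owned at each position in order: 0 ✓, 1 ✓.
At position 2 the labels are {dirty, excl}, so shared ∨ owned is false there. This is the first violation.

2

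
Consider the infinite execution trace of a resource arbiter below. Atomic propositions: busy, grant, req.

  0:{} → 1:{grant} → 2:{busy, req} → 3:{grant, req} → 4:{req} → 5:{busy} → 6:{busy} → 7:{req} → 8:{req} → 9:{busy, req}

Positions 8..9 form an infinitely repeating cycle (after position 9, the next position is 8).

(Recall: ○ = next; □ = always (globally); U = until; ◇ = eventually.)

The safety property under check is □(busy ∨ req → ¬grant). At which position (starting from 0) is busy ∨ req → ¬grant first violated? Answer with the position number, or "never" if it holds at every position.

3

Check busy ∨ req → ¬grant at each position in order: 0 ✓, 1 ✓, 2 ✓.
At position 3 the labels are {grant, req}, so busy ∨ req → ¬grant is false there. This is the first violation.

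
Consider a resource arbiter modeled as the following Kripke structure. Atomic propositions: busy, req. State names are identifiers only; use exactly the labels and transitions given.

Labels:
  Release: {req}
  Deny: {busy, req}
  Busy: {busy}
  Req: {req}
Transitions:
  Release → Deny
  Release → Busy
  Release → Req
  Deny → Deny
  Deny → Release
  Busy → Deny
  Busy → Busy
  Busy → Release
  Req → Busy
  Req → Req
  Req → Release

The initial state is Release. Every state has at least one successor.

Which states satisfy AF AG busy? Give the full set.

States satisfying AG busy: ∅.
States satisfying AF AG busy: ∅.

none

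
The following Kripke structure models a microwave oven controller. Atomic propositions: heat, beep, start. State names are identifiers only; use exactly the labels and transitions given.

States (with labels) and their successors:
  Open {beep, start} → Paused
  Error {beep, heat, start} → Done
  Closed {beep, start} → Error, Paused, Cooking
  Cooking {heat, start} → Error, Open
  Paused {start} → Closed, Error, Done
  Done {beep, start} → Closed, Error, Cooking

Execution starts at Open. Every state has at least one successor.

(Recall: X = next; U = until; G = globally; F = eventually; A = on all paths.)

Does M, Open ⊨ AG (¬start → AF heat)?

States satisfying ¬start → AF heat: {Open, Error, Closed, Cooking, Paused, Done}.
States satisfying AG (¬start → AF heat): {Open, Error, Closed, Cooking, Paused, Done}.
Every state reachable from Open satisfies ¬start → AF heat.
Open ∈ Sat(AG (¬start → AF heat)).

Satisfied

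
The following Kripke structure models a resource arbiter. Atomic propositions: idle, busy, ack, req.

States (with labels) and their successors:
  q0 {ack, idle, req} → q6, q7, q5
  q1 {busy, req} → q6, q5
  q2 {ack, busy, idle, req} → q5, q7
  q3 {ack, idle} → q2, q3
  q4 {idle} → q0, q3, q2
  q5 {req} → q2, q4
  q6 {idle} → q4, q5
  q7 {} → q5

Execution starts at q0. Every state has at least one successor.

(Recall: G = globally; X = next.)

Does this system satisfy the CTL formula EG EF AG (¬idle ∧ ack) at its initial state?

States satisfying EF AG (¬idle ∧ ack): ∅.
States satisfying EG EF AG (¬idle ∧ ack): ∅.
No suitable path/successor from q0 witnesses the formula.
q0 ∉ Sat(EG EF AG (¬idle ∧ ack)).

Violated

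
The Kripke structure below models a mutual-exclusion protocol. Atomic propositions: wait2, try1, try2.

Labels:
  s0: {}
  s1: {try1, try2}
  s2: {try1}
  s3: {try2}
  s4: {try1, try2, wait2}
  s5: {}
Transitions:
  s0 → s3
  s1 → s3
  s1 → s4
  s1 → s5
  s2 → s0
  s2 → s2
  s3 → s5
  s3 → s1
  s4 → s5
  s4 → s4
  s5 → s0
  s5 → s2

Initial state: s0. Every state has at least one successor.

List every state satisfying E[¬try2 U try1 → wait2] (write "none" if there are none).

{s0, s2, s3, s4, s5}

States satisfying ¬try2: {s0, s2, s5}.
States satisfying try1 → wait2: {s0, s3, s4, s5}.
States satisfying E[¬try2 U try1 → wait2]: {s0, s2, s3, s4, s5}.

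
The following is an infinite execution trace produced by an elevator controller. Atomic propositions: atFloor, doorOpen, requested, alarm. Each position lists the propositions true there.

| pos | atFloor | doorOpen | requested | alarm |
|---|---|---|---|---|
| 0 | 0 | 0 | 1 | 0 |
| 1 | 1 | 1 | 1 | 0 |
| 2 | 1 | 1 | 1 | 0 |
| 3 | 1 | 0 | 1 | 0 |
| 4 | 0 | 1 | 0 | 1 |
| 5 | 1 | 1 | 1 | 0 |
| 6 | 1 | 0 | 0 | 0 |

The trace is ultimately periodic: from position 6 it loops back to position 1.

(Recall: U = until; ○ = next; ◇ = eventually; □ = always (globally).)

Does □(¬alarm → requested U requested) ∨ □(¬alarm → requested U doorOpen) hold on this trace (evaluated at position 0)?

Does not hold

¬alarm → requested U requested must hold at every position from 0 onward. It fails at position 6, so □(¬alarm → requested U requested) is false.
Positions where ¬alarm holds: 0, 1, 2, 3, 5, 6.
Check requested U requested at each: 0→ok, 1→ok, 2→ok, 3→ok, 5→ok, 6→fails.
¬alarm → requested U doorOpen must hold at every position from 0 onward. It fails at position 6, so □(¬alarm → requested U doorOpen) is false.
Positions where ¬alarm holds: 0, 1, 2, 3, 5, 6.
Check requested U doorOpen at each: 0→ok, 1→ok, 2→ok, 3→ok, 5→ok, 6→fails.
At position 0: □(¬alarm → requested U requested) is false; □(¬alarm → requested U doorOpen) is false; so □(¬alarm → requested U requested) ∨ □(¬alarm → requested U doorOpen) is false.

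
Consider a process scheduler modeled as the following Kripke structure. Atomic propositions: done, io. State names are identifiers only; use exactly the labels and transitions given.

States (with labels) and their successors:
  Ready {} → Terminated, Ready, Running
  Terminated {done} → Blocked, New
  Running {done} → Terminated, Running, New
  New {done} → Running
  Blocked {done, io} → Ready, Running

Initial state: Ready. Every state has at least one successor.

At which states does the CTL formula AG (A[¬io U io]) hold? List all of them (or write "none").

States satisfying A[¬io U io]: {Blocked}.
States satisfying AG (A[¬io U io]): ∅.

none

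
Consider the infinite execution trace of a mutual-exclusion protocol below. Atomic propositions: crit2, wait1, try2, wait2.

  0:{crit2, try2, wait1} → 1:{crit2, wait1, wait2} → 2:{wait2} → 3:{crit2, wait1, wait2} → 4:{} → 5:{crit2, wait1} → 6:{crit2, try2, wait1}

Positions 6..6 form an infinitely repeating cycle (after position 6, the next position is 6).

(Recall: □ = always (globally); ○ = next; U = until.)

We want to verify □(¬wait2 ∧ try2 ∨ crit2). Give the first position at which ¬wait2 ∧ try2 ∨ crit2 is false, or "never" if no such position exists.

2

Check ¬wait2 ∧ try2 ∨ crit2 at each position in order: 0 ✓, 1 ✓.
At position 2 the labels are {wait2}, so ¬wait2 ∧ try2 ∨ crit2 is false there. This is the first violation.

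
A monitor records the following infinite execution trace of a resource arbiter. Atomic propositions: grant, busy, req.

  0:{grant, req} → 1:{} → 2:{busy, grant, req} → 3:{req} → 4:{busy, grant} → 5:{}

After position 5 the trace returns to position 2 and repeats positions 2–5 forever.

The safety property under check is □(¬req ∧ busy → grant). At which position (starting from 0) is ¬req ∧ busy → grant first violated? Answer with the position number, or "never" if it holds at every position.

¬req ∧ busy → grant holds at every position 0..5, and those are all the positions the trace ever visits, so the invariant □(¬req ∧ busy → grant) is never violated.

never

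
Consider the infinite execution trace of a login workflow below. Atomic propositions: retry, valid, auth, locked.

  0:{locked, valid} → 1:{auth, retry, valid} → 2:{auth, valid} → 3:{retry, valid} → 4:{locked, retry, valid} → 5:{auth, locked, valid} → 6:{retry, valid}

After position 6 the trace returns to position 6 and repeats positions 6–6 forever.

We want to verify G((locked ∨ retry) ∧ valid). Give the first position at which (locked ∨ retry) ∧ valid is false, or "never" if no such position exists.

2

Check (locked ∨ retry) ∧ valid at each position in order: 0 ✓, 1 ✓.
At position 2 the labels are {auth, valid}, so (locked ∨ retry) ∧ valid is false there. This is the first violation.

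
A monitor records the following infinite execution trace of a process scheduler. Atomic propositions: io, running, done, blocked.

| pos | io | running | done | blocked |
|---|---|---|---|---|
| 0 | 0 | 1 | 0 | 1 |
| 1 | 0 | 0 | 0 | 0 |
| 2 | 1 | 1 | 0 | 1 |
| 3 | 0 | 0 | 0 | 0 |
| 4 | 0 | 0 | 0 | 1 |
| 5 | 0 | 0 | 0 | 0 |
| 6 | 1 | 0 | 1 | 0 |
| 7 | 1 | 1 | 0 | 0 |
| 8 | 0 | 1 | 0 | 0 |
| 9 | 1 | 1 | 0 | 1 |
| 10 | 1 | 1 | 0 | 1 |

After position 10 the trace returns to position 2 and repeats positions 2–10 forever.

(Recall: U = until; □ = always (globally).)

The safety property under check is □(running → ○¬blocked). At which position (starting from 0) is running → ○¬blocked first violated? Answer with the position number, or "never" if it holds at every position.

8

Check running → ○¬blocked at each position in order: 0 ✓, 1 ✓, 2 ✓, 3 ✓, 4 ✓, 5 ✓, 6 ✓, 7 ✓.
At position 8 the labels are {running} and the next position 9 has {blocked, io, running}, so running → ○¬blocked is false there. This is the first violation.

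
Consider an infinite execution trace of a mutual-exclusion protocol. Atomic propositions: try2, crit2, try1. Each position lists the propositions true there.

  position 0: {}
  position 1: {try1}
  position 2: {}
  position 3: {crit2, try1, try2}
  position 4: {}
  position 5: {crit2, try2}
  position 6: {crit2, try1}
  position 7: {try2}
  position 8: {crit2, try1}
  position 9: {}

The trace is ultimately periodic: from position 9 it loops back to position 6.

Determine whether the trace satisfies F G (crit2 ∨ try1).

G (crit2 ∨ try1) is false at every position 0..9, so it never becomes true and F G (crit2 ∨ try1) fails.

No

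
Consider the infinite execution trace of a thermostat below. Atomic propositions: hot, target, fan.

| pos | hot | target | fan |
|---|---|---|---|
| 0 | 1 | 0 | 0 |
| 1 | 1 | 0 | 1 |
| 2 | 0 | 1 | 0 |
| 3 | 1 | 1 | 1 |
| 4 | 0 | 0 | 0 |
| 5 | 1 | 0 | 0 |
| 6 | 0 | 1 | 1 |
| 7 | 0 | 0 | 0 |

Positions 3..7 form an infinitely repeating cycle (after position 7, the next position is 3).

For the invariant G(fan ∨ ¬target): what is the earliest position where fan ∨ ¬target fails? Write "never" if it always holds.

Check fan ∨ ¬target at each position in order: 0 ✓, 1 ✓.
At position 2 the labels are {target}, so fan ∨ ¬target is false there. This is the first violation.

2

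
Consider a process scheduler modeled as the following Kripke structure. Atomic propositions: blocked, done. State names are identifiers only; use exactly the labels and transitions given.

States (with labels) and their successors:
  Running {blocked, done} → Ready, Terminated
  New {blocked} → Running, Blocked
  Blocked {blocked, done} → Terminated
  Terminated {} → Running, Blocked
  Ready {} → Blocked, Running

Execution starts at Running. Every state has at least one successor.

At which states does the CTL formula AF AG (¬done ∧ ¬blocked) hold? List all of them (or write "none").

none

States satisfying AG (¬done ∧ ¬blocked): ∅.
States satisfying AF AG (¬done ∧ ¬blocked): ∅.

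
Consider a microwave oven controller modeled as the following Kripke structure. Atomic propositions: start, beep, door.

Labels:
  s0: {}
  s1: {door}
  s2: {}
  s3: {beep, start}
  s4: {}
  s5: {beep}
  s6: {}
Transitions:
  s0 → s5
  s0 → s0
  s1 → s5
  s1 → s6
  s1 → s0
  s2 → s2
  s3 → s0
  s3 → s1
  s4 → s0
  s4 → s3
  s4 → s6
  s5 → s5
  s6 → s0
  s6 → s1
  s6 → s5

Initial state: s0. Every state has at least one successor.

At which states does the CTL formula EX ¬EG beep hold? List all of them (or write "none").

States satisfying ¬EG beep: {s0, s1, s2, s3, s4, s6}.
States satisfying EX ¬EG beep: {s0, s1, s2, s3, s4, s6}.

{s0, s1, s2, s3, s4, s6}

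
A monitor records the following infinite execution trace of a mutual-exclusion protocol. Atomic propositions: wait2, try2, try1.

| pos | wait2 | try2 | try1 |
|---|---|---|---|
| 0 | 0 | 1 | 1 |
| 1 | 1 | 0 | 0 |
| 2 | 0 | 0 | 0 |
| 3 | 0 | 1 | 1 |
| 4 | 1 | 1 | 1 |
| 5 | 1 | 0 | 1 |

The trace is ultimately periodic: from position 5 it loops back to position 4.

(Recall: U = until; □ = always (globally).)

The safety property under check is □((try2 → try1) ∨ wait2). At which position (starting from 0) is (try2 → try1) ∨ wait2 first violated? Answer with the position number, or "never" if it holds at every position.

(try2 → try1) ∨ wait2 holds at every position 0..5, and those are all the positions the trace ever visits, so the invariant □((try2 → try1) ∨ wait2) is never violated.

never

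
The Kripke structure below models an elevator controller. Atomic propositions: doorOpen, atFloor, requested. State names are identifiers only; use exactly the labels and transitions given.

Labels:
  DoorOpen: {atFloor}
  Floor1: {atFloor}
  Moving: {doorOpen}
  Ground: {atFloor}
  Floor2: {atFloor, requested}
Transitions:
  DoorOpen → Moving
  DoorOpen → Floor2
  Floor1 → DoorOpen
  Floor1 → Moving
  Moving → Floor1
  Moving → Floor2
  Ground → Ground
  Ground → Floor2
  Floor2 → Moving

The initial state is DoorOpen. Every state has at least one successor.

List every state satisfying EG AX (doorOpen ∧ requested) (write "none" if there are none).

States satisfying AX (doorOpen ∧ requested): ∅.
States satisfying EG AX (doorOpen ∧ requested): ∅.

none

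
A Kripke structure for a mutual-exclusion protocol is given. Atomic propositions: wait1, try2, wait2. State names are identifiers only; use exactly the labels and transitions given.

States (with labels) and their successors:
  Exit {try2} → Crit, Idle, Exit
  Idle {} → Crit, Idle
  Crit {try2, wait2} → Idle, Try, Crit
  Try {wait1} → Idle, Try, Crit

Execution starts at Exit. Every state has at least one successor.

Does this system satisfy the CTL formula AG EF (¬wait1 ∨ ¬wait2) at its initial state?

States satisfying EF (¬wait1 ∨ ¬wait2): {Exit, Idle, Crit, Try}.
States satisfying AG EF (¬wait1 ∨ ¬wait2): {Exit, Idle, Crit, Try}.
Every state reachable from Exit satisfies EF (¬wait1 ∨ ¬wait2).
Exit ∈ Sat(AG EF (¬wait1 ∨ ¬wait2)).

Yes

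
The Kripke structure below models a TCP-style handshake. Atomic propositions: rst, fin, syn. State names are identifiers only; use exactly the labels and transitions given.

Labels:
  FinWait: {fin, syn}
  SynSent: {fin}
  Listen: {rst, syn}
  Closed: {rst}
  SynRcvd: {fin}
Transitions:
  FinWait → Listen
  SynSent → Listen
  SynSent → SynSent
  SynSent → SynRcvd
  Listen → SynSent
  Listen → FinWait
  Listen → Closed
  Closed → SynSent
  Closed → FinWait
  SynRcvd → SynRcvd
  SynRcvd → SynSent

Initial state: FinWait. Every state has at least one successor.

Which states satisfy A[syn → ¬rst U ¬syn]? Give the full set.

States satisfying syn → ¬rst: {FinWait, SynSent, Closed, SynRcvd}.
States satisfying ¬syn: {SynSent, Closed, SynRcvd}.
States satisfying A[syn → ¬rst U ¬syn]: {SynSent, Closed, SynRcvd}.

{SynSent, Closed, SynRcvd}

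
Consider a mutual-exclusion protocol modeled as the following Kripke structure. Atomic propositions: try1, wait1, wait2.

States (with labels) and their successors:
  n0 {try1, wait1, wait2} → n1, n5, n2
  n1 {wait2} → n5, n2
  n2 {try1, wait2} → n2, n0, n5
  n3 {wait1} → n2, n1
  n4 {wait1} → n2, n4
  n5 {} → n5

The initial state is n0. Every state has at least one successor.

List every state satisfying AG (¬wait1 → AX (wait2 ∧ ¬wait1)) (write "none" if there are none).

none

States satisfying ¬wait1 → AX (wait2 ∧ ¬wait1): {n0, n3, n4}.
States satisfying AG (¬wait1 → AX (wait2 ∧ ¬wait1)): ∅.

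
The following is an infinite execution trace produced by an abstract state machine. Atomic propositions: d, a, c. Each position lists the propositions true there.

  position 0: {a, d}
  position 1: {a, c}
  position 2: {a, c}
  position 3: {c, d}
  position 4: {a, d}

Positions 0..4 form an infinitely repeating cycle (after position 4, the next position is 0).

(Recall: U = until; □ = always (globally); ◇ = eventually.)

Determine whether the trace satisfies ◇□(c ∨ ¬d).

No

□(c ∨ ¬d) is false at every position 0..4, so it never becomes true and ◇□(c ∨ ¬d) fails.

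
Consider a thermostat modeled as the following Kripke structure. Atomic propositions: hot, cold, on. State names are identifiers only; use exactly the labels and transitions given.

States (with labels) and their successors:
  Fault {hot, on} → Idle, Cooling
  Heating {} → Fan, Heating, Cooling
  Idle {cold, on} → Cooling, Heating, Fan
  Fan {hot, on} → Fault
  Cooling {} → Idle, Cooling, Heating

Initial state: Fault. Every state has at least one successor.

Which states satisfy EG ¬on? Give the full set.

States satisfying ¬on: {Heating, Cooling}.
States satisfying EG ¬on: {Heating, Cooling}.

{Heating, Cooling}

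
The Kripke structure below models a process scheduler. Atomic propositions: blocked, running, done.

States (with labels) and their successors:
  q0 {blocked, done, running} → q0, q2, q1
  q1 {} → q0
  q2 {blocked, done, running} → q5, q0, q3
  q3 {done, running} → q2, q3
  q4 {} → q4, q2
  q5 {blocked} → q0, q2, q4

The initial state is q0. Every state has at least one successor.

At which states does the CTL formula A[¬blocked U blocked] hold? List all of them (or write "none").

{q0, q1, q2, q5}

States satisfying ¬blocked: {q1, q3, q4}.
States satisfying blocked: {q0, q2, q5}.
States satisfying A[¬blocked U blocked]: {q0, q1, q2, q5}.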